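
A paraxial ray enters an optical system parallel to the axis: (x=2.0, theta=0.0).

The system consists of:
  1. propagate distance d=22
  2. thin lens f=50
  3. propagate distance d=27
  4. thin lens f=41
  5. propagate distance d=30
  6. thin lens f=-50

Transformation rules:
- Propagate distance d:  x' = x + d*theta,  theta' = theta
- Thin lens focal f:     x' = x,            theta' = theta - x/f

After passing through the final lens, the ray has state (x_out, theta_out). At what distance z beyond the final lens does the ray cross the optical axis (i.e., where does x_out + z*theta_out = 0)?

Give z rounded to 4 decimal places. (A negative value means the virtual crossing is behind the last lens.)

Answer: -11.6950

Derivation:
Initial: x=2.0000 theta=0.0000
After 1 (propagate distance d=22): x=2.0000 theta=0.0000
After 2 (thin lens f=50): x=2.0000 theta=-0.0400
After 3 (propagate distance d=27): x=0.9200 theta=-0.0400
After 4 (thin lens f=41): x=0.9200 theta=-64/1025 (≈-0.0624)
After 5 (propagate distance d=30): x=-977/1025 (≈-0.9532) theta=-64/1025 (≈-0.0624)
After 6 (thin lens f=-50): x=-977/1025 (≈-0.9532) theta=-4177/51250 (≈-0.0815)
z_focus = -x_out/theta_out = -(-977/1025)/(-4177/51250) = -48850/4177 ≈ -11.6950
Rounded to 4 decimal places: z = -11.6950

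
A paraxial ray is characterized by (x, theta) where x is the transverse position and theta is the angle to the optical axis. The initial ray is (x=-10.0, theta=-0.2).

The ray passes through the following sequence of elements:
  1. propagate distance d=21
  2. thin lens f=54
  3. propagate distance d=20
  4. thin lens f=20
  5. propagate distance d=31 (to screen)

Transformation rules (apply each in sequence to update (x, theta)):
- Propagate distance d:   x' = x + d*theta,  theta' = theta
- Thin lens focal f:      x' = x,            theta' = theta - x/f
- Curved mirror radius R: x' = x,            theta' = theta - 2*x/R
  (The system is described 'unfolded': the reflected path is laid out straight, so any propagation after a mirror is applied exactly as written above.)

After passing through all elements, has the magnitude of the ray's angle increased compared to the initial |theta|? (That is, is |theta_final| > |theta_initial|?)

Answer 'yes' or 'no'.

Initial: x=-10.0000 theta=-0.2000
After 1 (propagate distance d=21): x=-14.2000 theta=-0.2000
After 2 (thin lens f=54): x=-14.2000 theta=17/270 (≈0.0630)
After 3 (propagate distance d=20): x=-1747/135 (≈-12.9407) theta=17/270 (≈0.0630)
After 4 (thin lens f=20): x=-1747/135 (≈-12.9407) theta=0.7100
After 5 (propagate distance d=31 (to screen)): x=24487/2700 (≈9.0693) theta=0.7100
|theta_initial|=0.2000 |theta_final|=0.7100 -> increased

Answer: yes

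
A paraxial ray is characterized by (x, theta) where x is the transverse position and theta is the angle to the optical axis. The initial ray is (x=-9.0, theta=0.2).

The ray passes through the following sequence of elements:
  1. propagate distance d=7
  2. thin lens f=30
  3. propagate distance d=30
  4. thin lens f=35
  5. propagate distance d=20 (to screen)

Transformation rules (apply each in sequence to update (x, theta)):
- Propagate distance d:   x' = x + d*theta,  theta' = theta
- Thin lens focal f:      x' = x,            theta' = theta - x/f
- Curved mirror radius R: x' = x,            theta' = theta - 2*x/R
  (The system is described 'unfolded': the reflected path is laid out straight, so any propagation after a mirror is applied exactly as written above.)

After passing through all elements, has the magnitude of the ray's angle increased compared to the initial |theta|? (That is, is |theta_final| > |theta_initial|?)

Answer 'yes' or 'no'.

Answer: yes

Derivation:
Initial: x=-9.0000 theta=0.2000
After 1 (propagate distance d=7): x=-7.6000 theta=0.2000
After 2 (thin lens f=30): x=-7.6000 theta=34/75 (≈0.4533)
After 3 (propagate distance d=30): x=6.0000 theta=34/75 (≈0.4533)
After 4 (thin lens f=35): x=6.0000 theta=148/525 (≈0.2819)
After 5 (propagate distance d=20 (to screen)): x=1222/105 (≈11.6381) theta=148/525 (≈0.2819)
|theta_initial|=0.2000 |theta_final|=148/525 (≈0.2819) -> increased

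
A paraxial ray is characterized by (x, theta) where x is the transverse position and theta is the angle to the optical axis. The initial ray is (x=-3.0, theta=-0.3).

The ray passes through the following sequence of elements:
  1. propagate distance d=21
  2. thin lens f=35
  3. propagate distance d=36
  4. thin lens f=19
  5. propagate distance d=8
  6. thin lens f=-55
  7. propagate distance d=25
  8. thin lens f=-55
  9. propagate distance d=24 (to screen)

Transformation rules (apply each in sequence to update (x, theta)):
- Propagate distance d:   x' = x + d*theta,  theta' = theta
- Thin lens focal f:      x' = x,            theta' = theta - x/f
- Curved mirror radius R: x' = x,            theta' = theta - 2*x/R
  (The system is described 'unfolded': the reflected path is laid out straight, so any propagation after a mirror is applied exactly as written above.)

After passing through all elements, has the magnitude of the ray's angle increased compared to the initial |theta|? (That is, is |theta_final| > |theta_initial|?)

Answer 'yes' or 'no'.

Initial: x=-3.0000 theta=-0.3000
After 1 (propagate distance d=21): x=-9.3000 theta=-0.3000
After 2 (thin lens f=35): x=-9.3000 theta=-6/175 (≈-0.0343)
After 3 (propagate distance d=36): x=-3687/350 (≈-10.5343) theta=-6/175 (≈-0.0343)
After 4 (thin lens f=19): x=-3687/350 (≈-10.5343) theta=3459/6650 (≈0.5202)
After 5 (propagate distance d=8): x=-42381/6650 (≈-6.3731) theta=3459/6650 (≈0.5202)
After 6 (thin lens f=-55): x=-42381/6650 (≈-6.3731) theta=73932/182875 (≈0.4043)
After 7 (propagate distance d=25): x=273129/73150 (≈3.7338) theta=73932/182875 (≈0.4043)
After 8 (thin lens f=-55): x=273129/73150 (≈3.7338) theta=1899633/4023250 (≈0.4722)
After 9 (propagate distance d=24 (to screen)): x=455739/30250 (≈15.0658) theta=1899633/4023250 (≈0.4722)
|theta_initial|=0.3000 |theta_final|=1899633/4023250 (≈0.4722) -> increased

Answer: yes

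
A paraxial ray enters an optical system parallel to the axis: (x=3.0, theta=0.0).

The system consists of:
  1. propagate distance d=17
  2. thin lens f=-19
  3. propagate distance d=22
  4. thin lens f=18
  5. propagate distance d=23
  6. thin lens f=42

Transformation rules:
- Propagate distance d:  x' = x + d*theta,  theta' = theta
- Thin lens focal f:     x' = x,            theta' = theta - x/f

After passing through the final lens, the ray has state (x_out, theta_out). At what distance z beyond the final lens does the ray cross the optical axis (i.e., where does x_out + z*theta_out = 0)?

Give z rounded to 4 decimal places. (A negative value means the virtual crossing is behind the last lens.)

Initial: x=3.0000 theta=0.0000
After 1 (propagate distance d=17): x=3.0000 theta=0.0000
After 2 (thin lens f=-19): x=3.0000 theta=3/19 (≈0.1579)
After 3 (propagate distance d=22): x=123/19 (≈6.4737) theta=3/19 (≈0.1579)
After 4 (thin lens f=18): x=123/19 (≈6.4737) theta=-23/114 (≈-0.2018)
After 5 (propagate distance d=23): x=11/6 (≈1.8333) theta=-23/114 (≈-0.2018)
After 6 (thin lens f=42): x=11/6 (≈1.8333) theta=-1175/4788 (≈-0.2454)
z_focus = -x_out/theta_out = -(11/6)/(-1175/4788) = 8778/1175 ≈ 7.4706
Rounded to 4 decimal places: z = 7.4706

Answer: 7.4706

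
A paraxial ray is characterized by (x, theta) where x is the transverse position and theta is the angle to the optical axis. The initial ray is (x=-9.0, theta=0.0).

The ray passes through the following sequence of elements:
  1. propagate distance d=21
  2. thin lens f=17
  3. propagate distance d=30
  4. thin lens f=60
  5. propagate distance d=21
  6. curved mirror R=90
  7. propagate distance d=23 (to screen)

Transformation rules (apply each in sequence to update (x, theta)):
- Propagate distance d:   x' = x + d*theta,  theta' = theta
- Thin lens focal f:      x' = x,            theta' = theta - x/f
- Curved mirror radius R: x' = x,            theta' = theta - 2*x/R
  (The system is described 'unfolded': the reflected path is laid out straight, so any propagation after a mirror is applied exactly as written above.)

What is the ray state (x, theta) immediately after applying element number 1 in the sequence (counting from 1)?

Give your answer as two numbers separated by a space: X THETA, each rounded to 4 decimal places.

Initial: x=-9.0000 theta=0.0000
After 1 (propagate distance d=21): x=-9.0000 theta=0.0000
Rounded to 4 decimal places: x = -9.0000, theta = 0.0000

Answer: -9.0000 0.0000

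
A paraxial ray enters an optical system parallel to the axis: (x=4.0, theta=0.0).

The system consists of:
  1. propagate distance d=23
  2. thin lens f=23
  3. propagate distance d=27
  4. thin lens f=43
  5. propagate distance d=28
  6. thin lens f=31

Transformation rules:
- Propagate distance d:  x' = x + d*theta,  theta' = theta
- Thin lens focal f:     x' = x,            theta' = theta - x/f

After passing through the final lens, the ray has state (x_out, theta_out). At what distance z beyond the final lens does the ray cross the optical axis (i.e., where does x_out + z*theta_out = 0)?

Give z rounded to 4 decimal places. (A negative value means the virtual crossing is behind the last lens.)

Answer: 712.4364

Derivation:
Initial: x=4.0000 theta=0.0000
After 1 (propagate distance d=23): x=4.0000 theta=0.0000
After 2 (thin lens f=23): x=4.0000 theta=-4/23 (≈-0.1739)
After 3 (propagate distance d=27): x=-16/23 (≈-0.6957) theta=-4/23 (≈-0.1739)
After 4 (thin lens f=43): x=-16/23 (≈-0.6957) theta=-156/989 (≈-0.1577)
After 5 (propagate distance d=28): x=-5056/989 (≈-5.1122) theta=-156/989 (≈-0.1577)
After 6 (thin lens f=31): x=-5056/989 (≈-5.1122) theta=220/30659 (≈0.0072)
z_focus = -x_out/theta_out = -(-5056/989)/(220/30659) = 39184/55 ≈ 712.4364
Rounded to 4 decimal places: z = 712.4364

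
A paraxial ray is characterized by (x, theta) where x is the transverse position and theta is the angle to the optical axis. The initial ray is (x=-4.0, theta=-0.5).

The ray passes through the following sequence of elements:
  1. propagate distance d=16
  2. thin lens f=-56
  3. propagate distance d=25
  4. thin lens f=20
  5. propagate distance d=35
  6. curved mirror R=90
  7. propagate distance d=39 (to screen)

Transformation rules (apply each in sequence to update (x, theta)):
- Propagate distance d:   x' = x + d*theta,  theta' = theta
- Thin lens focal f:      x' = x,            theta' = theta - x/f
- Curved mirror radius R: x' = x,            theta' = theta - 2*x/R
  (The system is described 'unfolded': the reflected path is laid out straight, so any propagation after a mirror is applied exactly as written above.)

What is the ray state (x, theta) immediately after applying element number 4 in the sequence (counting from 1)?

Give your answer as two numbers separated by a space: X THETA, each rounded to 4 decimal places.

Answer: -29.8571 0.7786

Derivation:
Initial: x=-4.0000 theta=-0.5000
After 1 (propagate distance d=16): x=-12.0000 theta=-0.5000
After 2 (thin lens f=-56): x=-12.0000 theta=-5/7 (≈-0.7143)
After 3 (propagate distance d=25): x=-209/7 (≈-29.8571) theta=-5/7 (≈-0.7143)
After 4 (thin lens f=20): x=-209/7 (≈-29.8571) theta=109/140 (≈0.7786)
Rounded to 4 decimal places: x = -29.8571, theta = 0.7786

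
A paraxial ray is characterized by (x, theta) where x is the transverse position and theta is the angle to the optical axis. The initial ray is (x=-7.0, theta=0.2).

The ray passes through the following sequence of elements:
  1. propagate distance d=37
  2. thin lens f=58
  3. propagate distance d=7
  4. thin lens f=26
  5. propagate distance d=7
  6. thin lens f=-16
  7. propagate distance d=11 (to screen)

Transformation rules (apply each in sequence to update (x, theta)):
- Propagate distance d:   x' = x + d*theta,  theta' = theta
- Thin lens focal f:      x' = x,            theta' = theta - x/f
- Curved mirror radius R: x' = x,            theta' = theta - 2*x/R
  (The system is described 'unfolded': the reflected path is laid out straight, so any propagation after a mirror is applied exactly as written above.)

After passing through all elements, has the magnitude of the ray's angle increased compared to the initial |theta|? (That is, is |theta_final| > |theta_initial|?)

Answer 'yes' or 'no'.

Answer: yes

Derivation:
Initial: x=-7.0000 theta=0.2000
After 1 (propagate distance d=37): x=0.4000 theta=0.2000
After 2 (thin lens f=58): x=0.4000 theta=28/145 (≈0.1931)
After 3 (propagate distance d=7): x=254/145 (≈1.7517) theta=28/145 (≈0.1931)
After 4 (thin lens f=26): x=254/145 (≈1.7517) theta=237/1885 (≈0.1257)
After 5 (propagate distance d=7): x=4961/1885 (≈2.6318) theta=237/1885 (≈0.1257)
After 6 (thin lens f=-16): x=4961/1885 (≈2.6318) theta=8753/30160 (≈0.2902)
After 7 (propagate distance d=11 (to screen)): x=175659/30160 (≈5.8242) theta=8753/30160 (≈0.2902)
|theta_initial|=0.2000 |theta_final|=8753/30160 (≈0.2902) -> increased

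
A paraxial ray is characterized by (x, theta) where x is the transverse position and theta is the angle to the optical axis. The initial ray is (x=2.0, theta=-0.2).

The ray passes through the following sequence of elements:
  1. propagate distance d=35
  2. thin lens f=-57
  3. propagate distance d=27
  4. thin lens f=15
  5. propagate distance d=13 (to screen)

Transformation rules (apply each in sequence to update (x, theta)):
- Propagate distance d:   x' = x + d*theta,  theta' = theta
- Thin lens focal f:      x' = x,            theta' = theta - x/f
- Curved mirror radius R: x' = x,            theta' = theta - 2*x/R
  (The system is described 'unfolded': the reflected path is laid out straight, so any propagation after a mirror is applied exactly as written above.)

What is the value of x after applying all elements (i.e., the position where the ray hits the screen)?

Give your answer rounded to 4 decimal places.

Answer: -5.4428

Derivation:
Initial: x=2.0000 theta=-0.2000
After 1 (propagate distance d=35): x=-5.0000 theta=-0.2000
After 2 (thin lens f=-57): x=-5.0000 theta=-82/285 (≈-0.2877)
After 3 (propagate distance d=27): x=-1213/95 (≈-12.7684) theta=-82/285 (≈-0.2877)
After 4 (thin lens f=15): x=-1213/95 (≈-12.7684) theta=803/1425 (≈0.5635)
After 5 (propagate distance d=13 (to screen)): x=-7756/1425 (≈-5.4428) theta=803/1425 (≈0.5635)
Rounded to 4 decimal places: x = -5.4428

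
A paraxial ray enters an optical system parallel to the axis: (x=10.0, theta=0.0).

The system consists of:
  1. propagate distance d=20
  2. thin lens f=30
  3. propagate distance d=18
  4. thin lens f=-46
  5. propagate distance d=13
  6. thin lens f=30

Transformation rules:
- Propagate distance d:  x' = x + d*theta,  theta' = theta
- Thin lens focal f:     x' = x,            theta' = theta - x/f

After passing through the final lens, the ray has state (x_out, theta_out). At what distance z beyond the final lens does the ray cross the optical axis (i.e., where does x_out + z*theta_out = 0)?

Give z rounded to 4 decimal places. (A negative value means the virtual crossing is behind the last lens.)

Initial: x=10.0000 theta=0.0000
After 1 (propagate distance d=20): x=10.0000 theta=0.0000
After 2 (thin lens f=30): x=10.0000 theta=-1/3 (≈-0.3333)
After 3 (propagate distance d=18): x=4.0000 theta=-1/3 (≈-0.3333)
After 4 (thin lens f=-46): x=4.0000 theta=-17/69 (≈-0.2464)
After 5 (propagate distance d=13): x=55/69 (≈0.7971) theta=-17/69 (≈-0.2464)
After 6 (thin lens f=30): x=55/69 (≈0.7971) theta=-113/414 (≈-0.2729)
z_focus = -x_out/theta_out = -(55/69)/(-113/414) = 330/113 ≈ 2.9204
Rounded to 4 decimal places: z = 2.9204

Answer: 2.9204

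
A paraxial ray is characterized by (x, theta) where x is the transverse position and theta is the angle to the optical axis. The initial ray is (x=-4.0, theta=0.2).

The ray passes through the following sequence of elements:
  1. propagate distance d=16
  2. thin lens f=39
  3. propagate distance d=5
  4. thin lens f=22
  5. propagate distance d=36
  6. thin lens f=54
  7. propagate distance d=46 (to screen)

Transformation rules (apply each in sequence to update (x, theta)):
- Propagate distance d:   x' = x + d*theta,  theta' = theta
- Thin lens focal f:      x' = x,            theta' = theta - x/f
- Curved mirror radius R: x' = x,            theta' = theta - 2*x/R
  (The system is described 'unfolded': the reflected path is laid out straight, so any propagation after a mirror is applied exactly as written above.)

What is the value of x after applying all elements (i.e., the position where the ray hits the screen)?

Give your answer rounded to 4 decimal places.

Answer: 10.6585

Derivation:
Initial: x=-4.0000 theta=0.2000
After 1 (propagate distance d=16): x=-0.8000 theta=0.2000
After 2 (thin lens f=39): x=-0.8000 theta=43/195 (≈0.2205)
After 3 (propagate distance d=5): x=59/195 (≈0.3026) theta=43/195 (≈0.2205)
After 4 (thin lens f=22): x=59/195 (≈0.3026) theta=887/4290 (≈0.2068)
After 5 (propagate distance d=36): x=3323/429 (≈7.7459) theta=887/4290 (≈0.2068)
After 6 (thin lens f=54): x=3323/429 (≈7.7459) theta=3667/57915 (≈0.0633)
After 7 (propagate distance d=46 (to screen)): x=56117/5265 (≈10.6585) theta=3667/57915 (≈0.0633)
Rounded to 4 decimal places: x = 10.6585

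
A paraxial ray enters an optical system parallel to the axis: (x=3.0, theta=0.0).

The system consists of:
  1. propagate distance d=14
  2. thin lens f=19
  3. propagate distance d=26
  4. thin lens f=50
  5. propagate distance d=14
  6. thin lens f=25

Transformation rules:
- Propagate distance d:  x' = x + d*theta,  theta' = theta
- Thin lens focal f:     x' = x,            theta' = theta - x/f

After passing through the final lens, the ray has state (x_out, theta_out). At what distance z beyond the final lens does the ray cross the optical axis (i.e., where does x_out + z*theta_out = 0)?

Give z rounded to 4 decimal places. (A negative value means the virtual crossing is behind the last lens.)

Answer: -193.4959

Derivation:
Initial: x=3.0000 theta=0.0000
After 1 (propagate distance d=14): x=3.0000 theta=0.0000
After 2 (thin lens f=19): x=3.0000 theta=-3/19 (≈-0.1579)
After 3 (propagate distance d=26): x=-21/19 (≈-1.1053) theta=-3/19 (≈-0.1579)
After 4 (thin lens f=50): x=-21/19 (≈-1.1053) theta=-129/950 (≈-0.1358)
After 5 (propagate distance d=14): x=-1428/475 (≈-3.0063) theta=-129/950 (≈-0.1358)
After 6 (thin lens f=25): x=-1428/475 (≈-3.0063) theta=-369/23750 (≈-0.0155)
z_focus = -x_out/theta_out = -(-1428/475)/(-369/23750) = -23800/123 ≈ -193.4959
Rounded to 4 decimal places: z = -193.4959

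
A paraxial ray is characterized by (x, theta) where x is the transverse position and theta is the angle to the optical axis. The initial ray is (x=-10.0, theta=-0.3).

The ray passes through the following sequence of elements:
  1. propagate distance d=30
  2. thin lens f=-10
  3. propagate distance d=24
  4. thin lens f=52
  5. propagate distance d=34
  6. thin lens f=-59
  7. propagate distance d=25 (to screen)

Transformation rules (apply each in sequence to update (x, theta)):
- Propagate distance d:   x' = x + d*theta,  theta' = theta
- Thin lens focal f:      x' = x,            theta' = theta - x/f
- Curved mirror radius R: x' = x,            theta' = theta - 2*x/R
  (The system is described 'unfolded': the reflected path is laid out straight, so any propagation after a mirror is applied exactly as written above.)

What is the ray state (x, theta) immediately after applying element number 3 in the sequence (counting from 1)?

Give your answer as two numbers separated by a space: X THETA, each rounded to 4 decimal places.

Initial: x=-10.0000 theta=-0.3000
After 1 (propagate distance d=30): x=-19.0000 theta=-0.3000
After 2 (thin lens f=-10): x=-19.0000 theta=-2.2000
After 3 (propagate distance d=24): x=-71.8000 theta=-2.2000
Rounded to 4 decimal places: x = -71.8000, theta = -2.2000

Answer: -71.8000 -2.2000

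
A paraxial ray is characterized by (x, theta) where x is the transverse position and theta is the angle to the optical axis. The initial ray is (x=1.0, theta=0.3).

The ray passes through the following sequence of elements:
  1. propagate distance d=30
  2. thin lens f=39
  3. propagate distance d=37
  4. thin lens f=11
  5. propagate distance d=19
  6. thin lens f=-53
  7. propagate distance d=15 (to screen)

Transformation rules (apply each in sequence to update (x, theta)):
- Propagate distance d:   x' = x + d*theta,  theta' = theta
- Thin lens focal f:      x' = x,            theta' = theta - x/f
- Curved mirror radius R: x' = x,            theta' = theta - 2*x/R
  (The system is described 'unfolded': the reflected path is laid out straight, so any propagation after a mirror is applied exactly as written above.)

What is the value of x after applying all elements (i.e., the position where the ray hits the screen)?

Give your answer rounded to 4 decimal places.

Answer: -24.9552

Derivation:
Initial: x=1.0000 theta=0.3000
After 1 (propagate distance d=30): x=10.0000 theta=0.3000
After 2 (thin lens f=39): x=10.0000 theta=17/390 (≈0.0436)
After 3 (propagate distance d=37): x=4529/390 (≈11.6128) theta=17/390 (≈0.0436)
After 4 (thin lens f=11): x=4529/390 (≈11.6128) theta=-167/165 (≈-1.0121)
After 5 (propagate distance d=19): x=-10893/1430 (≈-7.6175) theta=-167/165 (≈-1.0121)
After 6 (thin lens f=-53): x=-10893/1430 (≈-7.6175) theta=-52561/45474 (≈-1.1558)
After 7 (propagate distance d=15 (to screen)): x=-945677/37895 (≈-24.9552) theta=-52561/45474 (≈-1.1558)
Rounded to 4 decimal places: x = -24.9552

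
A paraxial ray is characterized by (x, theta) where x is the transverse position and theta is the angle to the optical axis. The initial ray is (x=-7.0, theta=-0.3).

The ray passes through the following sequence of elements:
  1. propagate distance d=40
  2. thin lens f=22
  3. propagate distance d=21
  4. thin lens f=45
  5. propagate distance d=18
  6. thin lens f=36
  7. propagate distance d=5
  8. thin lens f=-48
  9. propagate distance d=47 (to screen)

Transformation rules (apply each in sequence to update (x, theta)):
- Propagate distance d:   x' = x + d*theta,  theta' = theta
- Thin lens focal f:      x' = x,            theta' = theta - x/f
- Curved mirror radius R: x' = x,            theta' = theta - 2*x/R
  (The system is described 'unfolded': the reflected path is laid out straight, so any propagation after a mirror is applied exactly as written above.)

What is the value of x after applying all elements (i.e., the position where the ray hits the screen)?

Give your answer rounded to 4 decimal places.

Initial: x=-7.0000 theta=-0.3000
After 1 (propagate distance d=40): x=-19.0000 theta=-0.3000
After 2 (thin lens f=22): x=-19.0000 theta=31/55 (≈0.5636)
After 3 (propagate distance d=21): x=-394/55 (≈-7.1636) theta=31/55 (≈0.5636)
After 4 (thin lens f=45): x=-394/55 (≈-7.1636) theta=1789/2475 (≈0.7228)
After 5 (propagate distance d=18): x=1608/275 (≈5.8473) theta=1789/2475 (≈0.7228)
After 6 (thin lens f=36): x=1608/275 (≈5.8473) theta=1387/2475 (≈0.5604)
After 7 (propagate distance d=5): x=21407/2475 (≈8.6493) theta=1387/2475 (≈0.5604)
After 8 (thin lens f=-48): x=21407/2475 (≈8.6493) theta=87983/118800 (≈0.7406)
After 9 (propagate distance d=47 (to screen)): x=5162737/118800 (≈43.4574) theta=87983/118800 (≈0.7406)
Rounded to 4 decimal places: x = 43.4574

Answer: 43.4574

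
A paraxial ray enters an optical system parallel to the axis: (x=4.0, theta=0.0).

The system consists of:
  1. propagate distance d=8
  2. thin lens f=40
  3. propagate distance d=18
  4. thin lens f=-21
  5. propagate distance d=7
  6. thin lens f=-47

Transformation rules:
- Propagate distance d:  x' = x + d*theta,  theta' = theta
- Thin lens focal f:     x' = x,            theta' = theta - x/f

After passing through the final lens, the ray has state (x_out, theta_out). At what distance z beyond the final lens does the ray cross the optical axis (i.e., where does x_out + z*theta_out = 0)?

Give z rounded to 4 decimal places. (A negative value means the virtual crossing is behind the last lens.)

Initial: x=4.0000 theta=0.0000
After 1 (propagate distance d=8): x=4.0000 theta=0.0000
After 2 (thin lens f=40): x=4.0000 theta=-0.1000
After 3 (propagate distance d=18): x=2.2000 theta=-0.1000
After 4 (thin lens f=-21): x=2.2000 theta=1/210 (≈0.0048)
After 5 (propagate distance d=7): x=67/30 (≈2.2333) theta=1/210 (≈0.0048)
After 6 (thin lens f=-47): x=67/30 (≈2.2333) theta=86/1645 (≈0.0523)
z_focus = -x_out/theta_out = -(67/30)/(86/1645) = -22043/516 ≈ -42.7190
Rounded to 4 decimal places: z = -42.7190

Answer: -42.7190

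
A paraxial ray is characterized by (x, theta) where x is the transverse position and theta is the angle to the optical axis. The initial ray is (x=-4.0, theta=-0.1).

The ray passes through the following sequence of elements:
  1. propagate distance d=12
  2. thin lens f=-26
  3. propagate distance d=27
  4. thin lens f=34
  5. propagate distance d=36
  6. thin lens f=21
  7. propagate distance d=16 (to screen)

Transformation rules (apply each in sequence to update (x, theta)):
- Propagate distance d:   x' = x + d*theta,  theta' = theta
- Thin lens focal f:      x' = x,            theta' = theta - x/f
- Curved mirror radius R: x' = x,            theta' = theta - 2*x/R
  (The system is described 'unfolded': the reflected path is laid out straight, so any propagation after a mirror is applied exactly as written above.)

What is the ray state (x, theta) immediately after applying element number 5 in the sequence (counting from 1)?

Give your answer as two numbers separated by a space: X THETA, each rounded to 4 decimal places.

Initial: x=-4.0000 theta=-0.1000
After 1 (propagate distance d=12): x=-5.2000 theta=-0.1000
After 2 (thin lens f=-26): x=-5.2000 theta=-0.3000
After 3 (propagate distance d=27): x=-13.3000 theta=-0.3000
After 4 (thin lens f=34): x=-13.3000 theta=31/340 (≈0.0912)
After 5 (propagate distance d=36): x=-1703/170 (≈-10.0176) theta=31/340 (≈0.0912)
Rounded to 4 decimal places: x = -10.0176, theta = 0.0912

Answer: -10.0176 0.0912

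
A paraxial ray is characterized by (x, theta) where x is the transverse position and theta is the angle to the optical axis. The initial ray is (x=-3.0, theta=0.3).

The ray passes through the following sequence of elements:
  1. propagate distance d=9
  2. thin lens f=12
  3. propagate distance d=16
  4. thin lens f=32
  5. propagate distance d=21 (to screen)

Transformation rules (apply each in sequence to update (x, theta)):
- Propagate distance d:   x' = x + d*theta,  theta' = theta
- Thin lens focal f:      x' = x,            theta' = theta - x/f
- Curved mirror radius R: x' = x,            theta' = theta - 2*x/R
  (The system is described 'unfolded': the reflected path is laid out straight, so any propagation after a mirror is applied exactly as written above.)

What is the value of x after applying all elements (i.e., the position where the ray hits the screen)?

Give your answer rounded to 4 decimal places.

Initial: x=-3.0000 theta=0.3000
After 1 (propagate distance d=9): x=-0.3000 theta=0.3000
After 2 (thin lens f=12): x=-0.3000 theta=0.3250
After 3 (propagate distance d=16): x=4.9000 theta=0.3250
After 4 (thin lens f=32): x=4.9000 theta=11/64 (≈0.1719)
After 5 (propagate distance d=21 (to screen)): x=2723/320 (≈8.5094) theta=11/64 (≈0.1719)
Rounded to 4 decimal places: x = 8.5094

Answer: 8.5094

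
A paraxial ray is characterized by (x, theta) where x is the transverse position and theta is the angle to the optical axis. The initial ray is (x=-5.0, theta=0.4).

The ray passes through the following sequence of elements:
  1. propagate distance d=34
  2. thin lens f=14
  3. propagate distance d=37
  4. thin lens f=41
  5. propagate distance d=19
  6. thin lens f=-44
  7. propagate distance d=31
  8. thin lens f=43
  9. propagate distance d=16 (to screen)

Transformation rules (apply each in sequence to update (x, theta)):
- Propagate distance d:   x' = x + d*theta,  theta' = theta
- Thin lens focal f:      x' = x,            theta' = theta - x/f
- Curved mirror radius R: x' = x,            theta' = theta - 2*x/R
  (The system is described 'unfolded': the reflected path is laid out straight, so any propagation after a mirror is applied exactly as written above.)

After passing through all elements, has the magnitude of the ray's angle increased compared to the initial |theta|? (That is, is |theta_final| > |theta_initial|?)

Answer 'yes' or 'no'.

Answer: no

Derivation:
Initial: x=-5.0000 theta=0.4000
After 1 (propagate distance d=34): x=8.6000 theta=0.4000
After 2 (thin lens f=14): x=8.6000 theta=-3/14 (≈-0.2143)
After 3 (propagate distance d=37): x=47/70 (≈0.6714) theta=-3/14 (≈-0.2143)
After 4 (thin lens f=41): x=47/70 (≈0.6714) theta=-331/1435 (≈-0.2307)
After 5 (propagate distance d=19): x=-10651/2870 (≈-3.7111) theta=-331/1435 (≈-0.2307)
After 6 (thin lens f=-44): x=-10651/2870 (≈-3.7111) theta=-39779/126280 (≈-0.3150)
After 7 (propagate distance d=31): x=-1701793/126280 (≈-13.4763) theta=-39779/126280 (≈-0.3150)
After 8 (thin lens f=43): x=-1701793/126280 (≈-13.4763) theta=-1088/678755 (≈-0.0016)
After 9 (propagate distance d=16 (to screen)): x=-73316363/5430040 (≈-13.5020) theta=-1088/678755 (≈-0.0016)
|theta_initial|=0.4000 |theta_final|=1088/678755 (≈0.0016) -> not increased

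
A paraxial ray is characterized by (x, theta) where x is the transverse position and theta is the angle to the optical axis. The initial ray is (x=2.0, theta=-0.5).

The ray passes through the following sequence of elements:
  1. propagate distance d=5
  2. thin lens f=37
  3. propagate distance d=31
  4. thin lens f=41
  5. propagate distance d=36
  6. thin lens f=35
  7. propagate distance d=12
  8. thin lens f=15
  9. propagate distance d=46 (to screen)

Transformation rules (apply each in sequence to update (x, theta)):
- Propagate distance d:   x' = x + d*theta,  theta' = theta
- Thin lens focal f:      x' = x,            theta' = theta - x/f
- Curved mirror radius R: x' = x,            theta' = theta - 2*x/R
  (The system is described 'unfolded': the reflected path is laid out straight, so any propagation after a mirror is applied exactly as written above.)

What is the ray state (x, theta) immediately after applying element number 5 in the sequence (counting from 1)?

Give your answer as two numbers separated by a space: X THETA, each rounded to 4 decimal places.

Initial: x=2.0000 theta=-0.5000
After 1 (propagate distance d=5): x=-0.5000 theta=-0.5000
After 2 (thin lens f=37): x=-0.5000 theta=-18/37 (≈-0.4865)
After 3 (propagate distance d=31): x=-1153/74 (≈-15.5811) theta=-18/37 (≈-0.4865)
After 4 (thin lens f=41): x=-1153/74 (≈-15.5811) theta=-323/3034 (≈-0.1065)
After 5 (propagate distance d=36): x=-58901/3034 (≈-19.4136) theta=-323/3034 (≈-0.1065)
Rounded to 4 decimal places: x = -19.4136, theta = -0.1065

Answer: -19.4136 -0.1065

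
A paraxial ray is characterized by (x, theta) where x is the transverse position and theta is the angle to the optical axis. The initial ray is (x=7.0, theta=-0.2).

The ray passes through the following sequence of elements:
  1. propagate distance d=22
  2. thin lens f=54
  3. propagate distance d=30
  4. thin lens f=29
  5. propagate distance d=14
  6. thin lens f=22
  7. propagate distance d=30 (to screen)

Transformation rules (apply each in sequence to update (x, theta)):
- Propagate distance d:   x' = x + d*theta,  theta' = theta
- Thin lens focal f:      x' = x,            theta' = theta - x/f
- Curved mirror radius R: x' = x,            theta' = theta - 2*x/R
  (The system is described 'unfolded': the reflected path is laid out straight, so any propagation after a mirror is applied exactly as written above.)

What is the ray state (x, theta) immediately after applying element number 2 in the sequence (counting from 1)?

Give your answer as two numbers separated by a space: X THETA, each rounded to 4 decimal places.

Answer: 2.6000 -0.2481

Derivation:
Initial: x=7.0000 theta=-0.2000
After 1 (propagate distance d=22): x=2.6000 theta=-0.2000
After 2 (thin lens f=54): x=2.6000 theta=-67/270 (≈-0.2481)
Rounded to 4 decimal places: x = 2.6000, theta = -0.2481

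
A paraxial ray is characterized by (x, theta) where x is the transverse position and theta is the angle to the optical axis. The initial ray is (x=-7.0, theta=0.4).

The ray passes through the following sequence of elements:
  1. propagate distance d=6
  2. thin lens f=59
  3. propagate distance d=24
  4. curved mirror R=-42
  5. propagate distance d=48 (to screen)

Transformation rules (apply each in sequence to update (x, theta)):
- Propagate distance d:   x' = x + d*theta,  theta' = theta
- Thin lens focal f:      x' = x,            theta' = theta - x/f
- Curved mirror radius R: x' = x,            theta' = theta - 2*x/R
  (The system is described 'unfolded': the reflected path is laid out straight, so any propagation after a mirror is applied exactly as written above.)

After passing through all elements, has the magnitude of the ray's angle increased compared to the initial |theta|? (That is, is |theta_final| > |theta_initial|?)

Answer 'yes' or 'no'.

Answer: yes

Derivation:
Initial: x=-7.0000 theta=0.4000
After 1 (propagate distance d=6): x=-4.6000 theta=0.4000
After 2 (thin lens f=59): x=-4.6000 theta=141/295 (≈0.4780)
After 3 (propagate distance d=24): x=2027/295 (≈6.8712) theta=141/295 (≈0.4780)
After 4 (curved mirror R=-42): x=2027/295 (≈6.8712) theta=4988/6195 (≈0.8052)
After 5 (propagate distance d=48 (to screen)): x=93997/2065 (≈45.5191) theta=4988/6195 (≈0.8052)
|theta_initial|=0.4000 |theta_final|=4988/6195 (≈0.8052) -> increased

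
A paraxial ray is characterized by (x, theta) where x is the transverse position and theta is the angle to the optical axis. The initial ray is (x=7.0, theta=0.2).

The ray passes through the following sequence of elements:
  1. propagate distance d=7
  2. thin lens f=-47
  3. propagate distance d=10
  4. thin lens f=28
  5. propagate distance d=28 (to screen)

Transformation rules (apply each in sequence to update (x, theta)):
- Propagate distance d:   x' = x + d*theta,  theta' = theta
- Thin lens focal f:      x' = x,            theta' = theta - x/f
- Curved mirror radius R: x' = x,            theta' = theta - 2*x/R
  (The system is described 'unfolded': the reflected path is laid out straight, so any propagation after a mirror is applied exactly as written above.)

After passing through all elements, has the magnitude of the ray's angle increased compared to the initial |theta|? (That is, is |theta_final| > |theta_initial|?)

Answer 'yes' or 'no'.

Answer: no

Derivation:
Initial: x=7.0000 theta=0.2000
After 1 (propagate distance d=7): x=8.4000 theta=0.2000
After 2 (thin lens f=-47): x=8.4000 theta=89/235 (≈0.3787)
After 3 (propagate distance d=10): x=2864/235 (≈12.1872) theta=89/235 (≈0.3787)
After 4 (thin lens f=28): x=2864/235 (≈12.1872) theta=-93/1645 (≈-0.0565)
After 5 (propagate distance d=28 (to screen)): x=2492/235 (≈10.6043) theta=-93/1645 (≈-0.0565)
|theta_initial|=0.2000 |theta_final|=93/1645 (≈0.0565) -> not increased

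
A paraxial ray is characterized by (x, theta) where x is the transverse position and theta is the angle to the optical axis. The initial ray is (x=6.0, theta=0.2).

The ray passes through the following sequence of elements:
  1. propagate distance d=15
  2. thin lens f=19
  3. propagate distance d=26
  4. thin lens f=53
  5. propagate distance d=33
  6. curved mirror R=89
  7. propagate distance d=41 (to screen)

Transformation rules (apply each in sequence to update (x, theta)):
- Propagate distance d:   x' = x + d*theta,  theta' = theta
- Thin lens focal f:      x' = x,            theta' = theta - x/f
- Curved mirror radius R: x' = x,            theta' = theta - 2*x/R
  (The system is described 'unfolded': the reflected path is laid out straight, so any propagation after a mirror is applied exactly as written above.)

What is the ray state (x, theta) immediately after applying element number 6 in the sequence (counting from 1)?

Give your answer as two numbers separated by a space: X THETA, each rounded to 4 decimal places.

Initial: x=6.0000 theta=0.2000
After 1 (propagate distance d=15): x=9.0000 theta=0.2000
After 2 (thin lens f=19): x=9.0000 theta=-26/95 (≈-0.2737)
After 3 (propagate distance d=26): x=179/95 (≈1.8842) theta=-26/95 (≈-0.2737)
After 4 (thin lens f=53): x=179/95 (≈1.8842) theta=-1557/5035 (≈-0.3092)
After 5 (propagate distance d=33): x=-41894/5035 (≈-8.3206) theta=-1557/5035 (≈-0.3092)
After 6 (curved mirror R=89): x=-41894/5035 (≈-8.3206) theta=-10957/89623 (≈-0.1223)
Rounded to 4 decimal places: x = -8.3206, theta = -0.1223

Answer: -8.3206 -0.1223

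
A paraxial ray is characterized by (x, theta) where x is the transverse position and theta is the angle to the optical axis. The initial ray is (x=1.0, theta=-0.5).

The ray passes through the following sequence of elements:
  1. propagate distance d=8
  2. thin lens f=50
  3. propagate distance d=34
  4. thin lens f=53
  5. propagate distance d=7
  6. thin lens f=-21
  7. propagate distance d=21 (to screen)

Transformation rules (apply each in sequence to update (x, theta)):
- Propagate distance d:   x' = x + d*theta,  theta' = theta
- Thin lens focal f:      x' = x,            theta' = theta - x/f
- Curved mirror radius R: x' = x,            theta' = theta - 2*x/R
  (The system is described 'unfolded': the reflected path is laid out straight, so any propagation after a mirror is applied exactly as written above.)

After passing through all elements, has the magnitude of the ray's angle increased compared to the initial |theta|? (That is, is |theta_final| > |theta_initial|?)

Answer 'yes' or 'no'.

Initial: x=1.0000 theta=-0.5000
After 1 (propagate distance d=8): x=-3.0000 theta=-0.5000
After 2 (thin lens f=50): x=-3.0000 theta=-0.4400
After 3 (propagate distance d=34): x=-17.9600 theta=-0.4400
After 4 (thin lens f=53): x=-17.9600 theta=-134/1325 (≈-0.1011)
After 5 (propagate distance d=7): x=-4947/265 (≈-18.6679) theta=-134/1325 (≈-0.1011)
After 6 (thin lens f=-21): x=-4947/265 (≈-18.6679) theta=-9183/9275 (≈-0.9901)
After 7 (propagate distance d=21 (to screen)): x=-52284/1325 (≈-39.4596) theta=-9183/9275 (≈-0.9901)
|theta_initial|=0.5000 |theta_final|=9183/9275 (≈0.9901) -> increased

Answer: yes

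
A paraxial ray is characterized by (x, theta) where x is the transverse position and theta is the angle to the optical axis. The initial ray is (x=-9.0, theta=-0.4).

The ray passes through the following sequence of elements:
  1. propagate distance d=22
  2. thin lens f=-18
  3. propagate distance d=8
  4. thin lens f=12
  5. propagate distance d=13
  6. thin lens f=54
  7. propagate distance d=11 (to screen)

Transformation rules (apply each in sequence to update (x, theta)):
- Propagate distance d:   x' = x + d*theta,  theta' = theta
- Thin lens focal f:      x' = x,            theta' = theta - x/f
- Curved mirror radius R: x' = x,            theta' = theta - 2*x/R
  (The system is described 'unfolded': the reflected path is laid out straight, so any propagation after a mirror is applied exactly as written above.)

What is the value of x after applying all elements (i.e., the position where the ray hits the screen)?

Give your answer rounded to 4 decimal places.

Answer: -1.2350

Derivation:
Initial: x=-9.0000 theta=-0.4000
After 1 (propagate distance d=22): x=-17.8000 theta=-0.4000
After 2 (thin lens f=-18): x=-17.8000 theta=-25/18 (≈-1.3889)
After 3 (propagate distance d=8): x=-1301/45 (≈-28.9111) theta=-25/18 (≈-1.3889)
After 4 (thin lens f=12): x=-1301/45 (≈-28.9111) theta=551/540 (≈1.0204)
After 5 (propagate distance d=13): x=-8449/540 (≈-15.6463) theta=551/540 (≈1.0204)
After 6 (thin lens f=54): x=-8449/540 (≈-15.6463) theta=38203/29160 (≈1.3101)
After 7 (propagate distance d=11 (to screen)): x=-36013/29160 (≈-1.2350) theta=38203/29160 (≈1.3101)
Rounded to 4 decimal places: x = -1.2350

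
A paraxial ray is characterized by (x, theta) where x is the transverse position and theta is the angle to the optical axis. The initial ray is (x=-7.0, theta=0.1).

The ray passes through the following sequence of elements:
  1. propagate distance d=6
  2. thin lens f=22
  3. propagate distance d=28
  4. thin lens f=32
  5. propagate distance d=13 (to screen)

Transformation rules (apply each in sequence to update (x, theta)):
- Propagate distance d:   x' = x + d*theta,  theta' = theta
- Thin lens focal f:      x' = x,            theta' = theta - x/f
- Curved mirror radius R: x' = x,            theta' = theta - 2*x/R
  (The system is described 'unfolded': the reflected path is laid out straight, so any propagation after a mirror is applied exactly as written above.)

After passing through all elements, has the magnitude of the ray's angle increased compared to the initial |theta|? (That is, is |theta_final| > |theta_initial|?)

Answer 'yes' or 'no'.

Answer: yes

Derivation:
Initial: x=-7.0000 theta=0.1000
After 1 (propagate distance d=6): x=-6.4000 theta=0.1000
After 2 (thin lens f=22): x=-6.4000 theta=43/110 (≈0.3909)
After 3 (propagate distance d=28): x=50/11 (≈4.5455) theta=43/110 (≈0.3909)
After 4 (thin lens f=32): x=50/11 (≈4.5455) theta=219/880 (≈0.2489)
After 5 (propagate distance d=13 (to screen)): x=6847/880 (≈7.7807) theta=219/880 (≈0.2489)
|theta_initial|=0.1000 |theta_final|=219/880 (≈0.2489) -> increased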